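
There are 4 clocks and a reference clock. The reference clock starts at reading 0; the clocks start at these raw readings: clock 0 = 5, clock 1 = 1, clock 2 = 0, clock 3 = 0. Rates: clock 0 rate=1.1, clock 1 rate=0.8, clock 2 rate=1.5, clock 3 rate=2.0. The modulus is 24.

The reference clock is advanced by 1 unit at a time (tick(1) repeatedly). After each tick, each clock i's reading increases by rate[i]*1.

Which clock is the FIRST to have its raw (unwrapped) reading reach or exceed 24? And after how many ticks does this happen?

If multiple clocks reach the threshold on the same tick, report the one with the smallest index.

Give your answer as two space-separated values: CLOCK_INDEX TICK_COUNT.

clock 0: start=5, rate=1.1, needs 24-5 = 19; ticks = ceil(19/1.1) = ceil(17.2727) = 18; reading at tick 18 = 5 + 1.1*18 = 24.8000
clock 1: start=1, rate=0.8, needs 24-1 = 23; ticks = ceil(23/0.8) = ceil(28.7500) = 29; reading at tick 29 = 1 + 0.8*29 = 24.2000
clock 2: start=0, rate=1.5, needs 24-0 = 24; ticks = ceil(24/1.5) = ceil(16.0000) = 16; reading at tick 16 = 0 + 1.5*16 = 24.0000
clock 3: start=0, rate=2.0, needs 24-0 = 24; ticks = ceil(24/2.0) = ceil(12.0000) = 12; reading at tick 12 = 0 + 2.0*12 = 24.0000
Minimum tick count = 12; winners = [3]; smallest index = 3

Answer: 3 12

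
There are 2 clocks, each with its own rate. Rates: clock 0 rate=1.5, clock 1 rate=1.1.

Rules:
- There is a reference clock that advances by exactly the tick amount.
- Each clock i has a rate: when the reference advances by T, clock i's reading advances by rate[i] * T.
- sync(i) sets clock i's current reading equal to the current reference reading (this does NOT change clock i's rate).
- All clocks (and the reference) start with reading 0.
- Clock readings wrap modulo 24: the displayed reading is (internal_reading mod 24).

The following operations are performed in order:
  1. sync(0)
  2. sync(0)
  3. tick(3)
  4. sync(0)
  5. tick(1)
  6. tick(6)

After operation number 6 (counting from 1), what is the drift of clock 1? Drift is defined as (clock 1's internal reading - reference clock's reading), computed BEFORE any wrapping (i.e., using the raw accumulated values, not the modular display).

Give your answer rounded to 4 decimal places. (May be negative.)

After op 1 sync(0): ref=0.0000 raw=[0.0000 0.0000]
After op 2 sync(0): ref=0.0000 raw=[0.0000 0.0000]
After op 3 tick(3): ref=3.0000 raw=[4.5000 3.3000]
After op 4 sync(0): ref=3.0000 raw=[3.0000 3.3000]
After op 5 tick(1): ref=4.0000 raw=[4.5000 4.4000]
After op 6 tick(6): ref=10.0000 raw=[13.5000 11.0000]
Drift of clock 1 after op 6: 11.0000 - 10.0000 = 1.0000

Answer: 1.0000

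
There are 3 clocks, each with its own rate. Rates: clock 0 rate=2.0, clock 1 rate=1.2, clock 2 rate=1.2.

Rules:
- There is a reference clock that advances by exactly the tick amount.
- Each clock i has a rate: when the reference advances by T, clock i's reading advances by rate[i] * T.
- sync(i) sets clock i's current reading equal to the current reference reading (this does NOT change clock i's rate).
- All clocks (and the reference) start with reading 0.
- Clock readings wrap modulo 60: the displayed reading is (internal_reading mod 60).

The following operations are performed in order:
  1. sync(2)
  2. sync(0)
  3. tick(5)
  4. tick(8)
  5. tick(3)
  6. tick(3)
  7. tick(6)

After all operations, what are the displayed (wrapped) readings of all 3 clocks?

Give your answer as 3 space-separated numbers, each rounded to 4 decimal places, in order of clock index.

Answer: 50.0000 30.0000 30.0000

Derivation:
After op 1 sync(2): ref=0.0000 raw=[0.0000 0.0000 0.0000]
After op 2 sync(0): ref=0.0000 raw=[0.0000 0.0000 0.0000]
After op 3 tick(5): ref=5.0000 raw=[10.0000 6.0000 6.0000]
After op 4 tick(8): ref=13.0000 raw=[26.0000 15.6000 15.6000]
After op 5 tick(3): ref=16.0000 raw=[32.0000 19.2000 19.2000]
After op 6 tick(3): ref=19.0000 raw=[38.0000 22.8000 22.8000]
After op 7 tick(6): ref=25.0000 raw=[50.0000 30.0000 30.0000]
Wrap final raw readings (mod 60): 50.0000 mod 60 = 50.0000; 30.0000 mod 60 = 30.0000; 30.0000 mod 60 = 30.0000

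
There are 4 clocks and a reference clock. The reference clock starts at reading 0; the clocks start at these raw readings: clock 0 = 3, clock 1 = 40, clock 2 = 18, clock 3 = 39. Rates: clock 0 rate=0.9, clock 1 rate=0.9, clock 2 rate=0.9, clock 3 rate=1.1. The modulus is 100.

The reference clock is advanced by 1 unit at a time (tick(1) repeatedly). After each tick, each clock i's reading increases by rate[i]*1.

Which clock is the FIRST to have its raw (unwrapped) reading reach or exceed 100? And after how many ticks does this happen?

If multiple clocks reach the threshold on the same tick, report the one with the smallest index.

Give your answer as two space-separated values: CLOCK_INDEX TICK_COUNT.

Answer: 3 56

Derivation:
clock 0: start=3, rate=0.9, needs 100-3 = 97; ticks = ceil(97/0.9) = ceil(107.7778) = 108; reading at tick 108 = 3 + 0.9*108 = 100.2000
clock 1: start=40, rate=0.9, needs 100-40 = 60; ticks = ceil(60/0.9) = ceil(66.6667) = 67; reading at tick 67 = 40 + 0.9*67 = 100.3000
clock 2: start=18, rate=0.9, needs 100-18 = 82; ticks = ceil(82/0.9) = ceil(91.1111) = 92; reading at tick 92 = 18 + 0.9*92 = 100.8000
clock 3: start=39, rate=1.1, needs 100-39 = 61; ticks = ceil(61/1.1) = ceil(55.4545) = 56; reading at tick 56 = 39 + 1.1*56 = 100.6000
Minimum tick count = 56; winners = [3]; smallest index = 3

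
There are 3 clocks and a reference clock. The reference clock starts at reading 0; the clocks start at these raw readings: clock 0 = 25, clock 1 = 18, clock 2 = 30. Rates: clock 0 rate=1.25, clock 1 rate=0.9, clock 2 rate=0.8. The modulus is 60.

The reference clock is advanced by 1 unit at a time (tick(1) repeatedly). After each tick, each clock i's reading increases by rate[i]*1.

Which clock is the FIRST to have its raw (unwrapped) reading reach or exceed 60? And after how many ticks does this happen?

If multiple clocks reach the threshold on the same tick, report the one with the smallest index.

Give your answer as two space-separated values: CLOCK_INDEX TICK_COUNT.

Answer: 0 28

Derivation:
clock 0: start=25, rate=1.25, needs 60-25 = 35; ticks = ceil(35/1.25) = ceil(28.0000) = 28; reading at tick 28 = 25 + 1.25*28 = 60.0000
clock 1: start=18, rate=0.9, needs 60-18 = 42; ticks = ceil(42/0.9) = ceil(46.6667) = 47; reading at tick 47 = 18 + 0.9*47 = 60.3000
clock 2: start=30, rate=0.8, needs 60-30 = 30; ticks = ceil(30/0.8) = ceil(37.5000) = 38; reading at tick 38 = 30 + 0.8*38 = 60.4000
Minimum tick count = 28; winners = [0]; smallest index = 0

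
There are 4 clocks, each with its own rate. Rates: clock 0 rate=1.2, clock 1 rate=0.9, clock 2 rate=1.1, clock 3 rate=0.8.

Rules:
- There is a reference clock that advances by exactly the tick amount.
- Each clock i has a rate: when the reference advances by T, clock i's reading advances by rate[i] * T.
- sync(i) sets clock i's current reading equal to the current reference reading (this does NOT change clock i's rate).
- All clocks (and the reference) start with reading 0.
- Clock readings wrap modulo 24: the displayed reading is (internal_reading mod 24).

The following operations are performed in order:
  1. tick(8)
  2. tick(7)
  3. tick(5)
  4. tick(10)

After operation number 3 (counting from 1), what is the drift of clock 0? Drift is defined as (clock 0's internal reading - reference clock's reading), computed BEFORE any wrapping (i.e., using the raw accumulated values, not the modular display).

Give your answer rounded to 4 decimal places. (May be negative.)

After op 1 tick(8): ref=8.0000 raw=[9.6000 7.2000 8.8000 6.4000]
After op 2 tick(7): ref=15.0000 raw=[18.0000 13.5000 16.5000 12.0000]
After op 3 tick(5): ref=20.0000 raw=[24.0000 18.0000 22.0000 16.0000]
Drift of clock 0 after op 3: 24.0000 - 20.0000 = 4.0000

Answer: 4.0000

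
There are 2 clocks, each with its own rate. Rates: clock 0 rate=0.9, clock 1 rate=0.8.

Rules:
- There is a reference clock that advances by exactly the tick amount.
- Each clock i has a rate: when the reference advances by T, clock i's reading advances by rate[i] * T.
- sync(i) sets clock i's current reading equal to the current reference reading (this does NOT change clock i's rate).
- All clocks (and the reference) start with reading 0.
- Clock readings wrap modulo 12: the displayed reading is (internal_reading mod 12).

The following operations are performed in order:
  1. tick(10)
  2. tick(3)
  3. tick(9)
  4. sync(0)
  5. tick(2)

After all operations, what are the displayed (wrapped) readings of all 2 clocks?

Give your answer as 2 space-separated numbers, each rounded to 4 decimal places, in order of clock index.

Answer: 11.8000 7.2000

Derivation:
After op 1 tick(10): ref=10.0000 raw=[9.0000 8.0000]
After op 2 tick(3): ref=13.0000 raw=[11.7000 10.4000]
After op 3 tick(9): ref=22.0000 raw=[19.8000 17.6000]
After op 4 sync(0): ref=22.0000 raw=[22.0000 17.6000]
After op 5 tick(2): ref=24.0000 raw=[23.8000 19.2000]
Wrap final raw readings (mod 12): 23.8000 mod 12 = 11.8000; 19.2000 mod 12 = 7.2000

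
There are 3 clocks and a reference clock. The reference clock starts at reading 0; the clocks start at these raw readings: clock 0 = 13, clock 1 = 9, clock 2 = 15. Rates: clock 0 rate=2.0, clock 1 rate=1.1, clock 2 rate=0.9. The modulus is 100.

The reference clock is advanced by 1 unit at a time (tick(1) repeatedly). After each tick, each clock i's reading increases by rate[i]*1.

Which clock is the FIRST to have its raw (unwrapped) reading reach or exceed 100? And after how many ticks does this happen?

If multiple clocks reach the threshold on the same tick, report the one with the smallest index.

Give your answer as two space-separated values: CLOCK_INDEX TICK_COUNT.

clock 0: start=13, rate=2.0, needs 100-13 = 87; ticks = ceil(87/2.0) = ceil(43.5000) = 44; reading at tick 44 = 13 + 2.0*44 = 101.0000
clock 1: start=9, rate=1.1, needs 100-9 = 91; ticks = ceil(91/1.1) = ceil(82.7273) = 83; reading at tick 83 = 9 + 1.1*83 = 100.3000
clock 2: start=15, rate=0.9, needs 100-15 = 85; ticks = ceil(85/0.9) = ceil(94.4444) = 95; reading at tick 95 = 15 + 0.9*95 = 100.5000
Minimum tick count = 44; winners = [0]; smallest index = 0

Answer: 0 44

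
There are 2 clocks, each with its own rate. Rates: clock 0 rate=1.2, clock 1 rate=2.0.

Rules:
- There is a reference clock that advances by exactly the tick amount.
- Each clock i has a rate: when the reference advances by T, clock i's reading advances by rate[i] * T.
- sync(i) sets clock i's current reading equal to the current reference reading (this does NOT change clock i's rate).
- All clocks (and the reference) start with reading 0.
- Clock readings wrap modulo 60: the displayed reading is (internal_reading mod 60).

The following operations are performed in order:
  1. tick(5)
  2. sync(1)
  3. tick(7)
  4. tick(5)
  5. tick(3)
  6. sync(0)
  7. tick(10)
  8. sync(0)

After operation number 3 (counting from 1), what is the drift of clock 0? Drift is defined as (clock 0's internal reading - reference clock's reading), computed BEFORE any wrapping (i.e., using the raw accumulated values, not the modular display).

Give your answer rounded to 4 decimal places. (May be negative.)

Answer: 2.4000

Derivation:
After op 1 tick(5): ref=5.0000 raw=[6.0000 10.0000]
After op 2 sync(1): ref=5.0000 raw=[6.0000 5.0000]
After op 3 tick(7): ref=12.0000 raw=[14.4000 19.0000]
Drift of clock 0 after op 3: 14.4000 - 12.0000 = 2.4000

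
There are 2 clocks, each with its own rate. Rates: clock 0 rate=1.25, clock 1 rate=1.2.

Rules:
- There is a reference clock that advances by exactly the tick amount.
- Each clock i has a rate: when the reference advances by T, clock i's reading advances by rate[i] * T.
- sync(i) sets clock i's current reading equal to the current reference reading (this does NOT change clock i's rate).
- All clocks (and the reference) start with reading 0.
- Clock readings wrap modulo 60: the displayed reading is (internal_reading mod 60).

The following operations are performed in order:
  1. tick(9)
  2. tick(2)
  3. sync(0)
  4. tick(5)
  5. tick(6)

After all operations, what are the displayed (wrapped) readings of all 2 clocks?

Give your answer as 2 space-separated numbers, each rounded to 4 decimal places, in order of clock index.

After op 1 tick(9): ref=9.0000 raw=[11.2500 10.8000]
After op 2 tick(2): ref=11.0000 raw=[13.7500 13.2000]
After op 3 sync(0): ref=11.0000 raw=[11.0000 13.2000]
After op 4 tick(5): ref=16.0000 raw=[17.2500 19.2000]
After op 5 tick(6): ref=22.0000 raw=[24.7500 26.4000]
Wrap final raw readings (mod 60): 24.7500 mod 60 = 24.7500; 26.4000 mod 60 = 26.4000

Answer: 24.7500 26.4000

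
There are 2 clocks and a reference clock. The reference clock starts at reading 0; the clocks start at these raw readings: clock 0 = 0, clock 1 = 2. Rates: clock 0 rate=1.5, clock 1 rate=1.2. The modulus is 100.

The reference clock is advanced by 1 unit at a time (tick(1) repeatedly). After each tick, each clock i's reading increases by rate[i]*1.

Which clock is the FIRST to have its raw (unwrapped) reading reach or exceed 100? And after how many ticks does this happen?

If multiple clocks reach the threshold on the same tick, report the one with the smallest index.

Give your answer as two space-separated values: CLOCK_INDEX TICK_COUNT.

clock 0: start=0, rate=1.5, needs 100-0 = 100; ticks = ceil(100/1.5) = ceil(66.6667) = 67; reading at tick 67 = 0 + 1.5*67 = 100.5000
clock 1: start=2, rate=1.2, needs 100-2 = 98; ticks = ceil(98/1.2) = ceil(81.6667) = 82; reading at tick 82 = 2 + 1.2*82 = 100.4000
Minimum tick count = 67; winners = [0]; smallest index = 0

Answer: 0 67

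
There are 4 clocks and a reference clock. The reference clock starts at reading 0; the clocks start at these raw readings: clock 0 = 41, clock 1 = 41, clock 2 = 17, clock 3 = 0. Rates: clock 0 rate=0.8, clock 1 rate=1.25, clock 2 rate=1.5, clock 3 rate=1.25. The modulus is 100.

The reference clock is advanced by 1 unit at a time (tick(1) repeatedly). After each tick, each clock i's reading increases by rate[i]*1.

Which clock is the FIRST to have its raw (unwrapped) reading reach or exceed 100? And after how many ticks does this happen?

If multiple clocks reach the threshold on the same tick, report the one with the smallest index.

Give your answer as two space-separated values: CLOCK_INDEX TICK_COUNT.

Answer: 1 48

Derivation:
clock 0: start=41, rate=0.8, needs 100-41 = 59; ticks = ceil(59/0.8) = ceil(73.7500) = 74; reading at tick 74 = 41 + 0.8*74 = 100.2000
clock 1: start=41, rate=1.25, needs 100-41 = 59; ticks = ceil(59/1.25) = ceil(47.2000) = 48; reading at tick 48 = 41 + 1.25*48 = 101.0000
clock 2: start=17, rate=1.5, needs 100-17 = 83; ticks = ceil(83/1.5) = ceil(55.3333) = 56; reading at tick 56 = 17 + 1.5*56 = 101.0000
clock 3: start=0, rate=1.25, needs 100-0 = 100; ticks = ceil(100/1.25) = ceil(80.0000) = 80; reading at tick 80 = 0 + 1.25*80 = 100.0000
Minimum tick count = 48; winners = [1]; smallest index = 1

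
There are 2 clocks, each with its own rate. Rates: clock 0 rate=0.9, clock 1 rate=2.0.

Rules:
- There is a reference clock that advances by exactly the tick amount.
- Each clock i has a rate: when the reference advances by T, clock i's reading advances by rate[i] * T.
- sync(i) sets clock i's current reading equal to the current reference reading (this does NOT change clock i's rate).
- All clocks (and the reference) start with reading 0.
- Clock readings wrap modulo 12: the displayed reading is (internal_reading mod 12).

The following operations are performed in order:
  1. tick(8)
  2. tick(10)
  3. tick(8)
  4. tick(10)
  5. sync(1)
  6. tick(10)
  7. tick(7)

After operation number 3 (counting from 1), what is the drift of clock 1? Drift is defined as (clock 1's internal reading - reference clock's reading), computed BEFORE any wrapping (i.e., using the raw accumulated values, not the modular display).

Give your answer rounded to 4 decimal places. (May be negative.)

Answer: 26.0000

Derivation:
After op 1 tick(8): ref=8.0000 raw=[7.2000 16.0000]
After op 2 tick(10): ref=18.0000 raw=[16.2000 36.0000]
After op 3 tick(8): ref=26.0000 raw=[23.4000 52.0000]
Drift of clock 1 after op 3: 52.0000 - 26.0000 = 26.0000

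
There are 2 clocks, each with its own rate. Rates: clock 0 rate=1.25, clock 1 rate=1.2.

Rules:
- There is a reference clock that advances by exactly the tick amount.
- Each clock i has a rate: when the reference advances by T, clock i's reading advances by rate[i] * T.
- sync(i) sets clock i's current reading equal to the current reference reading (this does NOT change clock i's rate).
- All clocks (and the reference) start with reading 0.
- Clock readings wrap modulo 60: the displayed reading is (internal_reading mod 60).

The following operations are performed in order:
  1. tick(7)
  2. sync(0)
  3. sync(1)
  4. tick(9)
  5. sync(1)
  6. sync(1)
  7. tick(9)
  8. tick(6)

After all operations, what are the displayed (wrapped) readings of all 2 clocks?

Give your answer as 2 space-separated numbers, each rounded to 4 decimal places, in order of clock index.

Answer: 37.0000 34.0000

Derivation:
After op 1 tick(7): ref=7.0000 raw=[8.7500 8.4000]
After op 2 sync(0): ref=7.0000 raw=[7.0000 8.4000]
After op 3 sync(1): ref=7.0000 raw=[7.0000 7.0000]
After op 4 tick(9): ref=16.0000 raw=[18.2500 17.8000]
After op 5 sync(1): ref=16.0000 raw=[18.2500 16.0000]
After op 6 sync(1): ref=16.0000 raw=[18.2500 16.0000]
After op 7 tick(9): ref=25.0000 raw=[29.5000 26.8000]
After op 8 tick(6): ref=31.0000 raw=[37.0000 34.0000]
Wrap final raw readings (mod 60): 37.0000 mod 60 = 37.0000; 34.0000 mod 60 = 34.0000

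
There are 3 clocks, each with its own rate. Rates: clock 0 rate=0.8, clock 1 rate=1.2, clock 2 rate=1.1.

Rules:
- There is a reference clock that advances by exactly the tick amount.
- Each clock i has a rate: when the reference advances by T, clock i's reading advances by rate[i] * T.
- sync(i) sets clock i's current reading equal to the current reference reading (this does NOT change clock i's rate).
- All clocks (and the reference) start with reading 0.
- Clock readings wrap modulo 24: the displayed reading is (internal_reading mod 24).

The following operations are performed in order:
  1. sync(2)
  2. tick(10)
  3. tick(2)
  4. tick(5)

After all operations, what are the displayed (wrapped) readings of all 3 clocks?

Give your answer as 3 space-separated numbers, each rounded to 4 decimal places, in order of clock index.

After op 1 sync(2): ref=0.0000 raw=[0.0000 0.0000 0.0000]
After op 2 tick(10): ref=10.0000 raw=[8.0000 12.0000 11.0000]
After op 3 tick(2): ref=12.0000 raw=[9.6000 14.4000 13.2000]
After op 4 tick(5): ref=17.0000 raw=[13.6000 20.4000 18.7000]
Wrap final raw readings (mod 24): 13.6000 mod 24 = 13.6000; 20.4000 mod 24 = 20.4000; 18.7000 mod 24 = 18.7000

Answer: 13.6000 20.4000 18.7000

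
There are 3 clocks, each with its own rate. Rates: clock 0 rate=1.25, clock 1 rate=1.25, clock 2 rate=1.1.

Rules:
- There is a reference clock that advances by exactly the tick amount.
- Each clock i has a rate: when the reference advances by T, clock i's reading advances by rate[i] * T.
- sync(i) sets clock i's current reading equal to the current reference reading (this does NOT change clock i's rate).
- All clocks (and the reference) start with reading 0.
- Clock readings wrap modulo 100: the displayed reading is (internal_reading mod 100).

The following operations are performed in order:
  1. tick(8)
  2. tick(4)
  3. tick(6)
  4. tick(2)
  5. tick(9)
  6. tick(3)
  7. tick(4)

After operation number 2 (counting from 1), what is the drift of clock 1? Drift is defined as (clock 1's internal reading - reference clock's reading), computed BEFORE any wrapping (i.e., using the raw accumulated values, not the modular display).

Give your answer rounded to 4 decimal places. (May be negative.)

Answer: 3.0000

Derivation:
After op 1 tick(8): ref=8.0000 raw=[10.0000 10.0000 8.8000]
After op 2 tick(4): ref=12.0000 raw=[15.0000 15.0000 13.2000]
Drift of clock 1 after op 2: 15.0000 - 12.0000 = 3.0000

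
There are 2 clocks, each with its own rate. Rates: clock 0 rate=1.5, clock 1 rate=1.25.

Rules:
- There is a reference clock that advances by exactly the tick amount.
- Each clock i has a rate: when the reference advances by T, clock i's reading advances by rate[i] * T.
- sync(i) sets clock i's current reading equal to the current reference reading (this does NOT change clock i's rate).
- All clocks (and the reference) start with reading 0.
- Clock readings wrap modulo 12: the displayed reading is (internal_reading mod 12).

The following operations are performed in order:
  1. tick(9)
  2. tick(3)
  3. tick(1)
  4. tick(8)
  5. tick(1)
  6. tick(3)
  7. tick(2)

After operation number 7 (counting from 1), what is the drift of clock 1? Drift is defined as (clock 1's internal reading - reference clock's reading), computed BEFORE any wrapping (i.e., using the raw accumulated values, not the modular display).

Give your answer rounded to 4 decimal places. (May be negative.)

Answer: 6.7500

Derivation:
After op 1 tick(9): ref=9.0000 raw=[13.5000 11.2500]
After op 2 tick(3): ref=12.0000 raw=[18.0000 15.0000]
After op 3 tick(1): ref=13.0000 raw=[19.5000 16.2500]
After op 4 tick(8): ref=21.0000 raw=[31.5000 26.2500]
After op 5 tick(1): ref=22.0000 raw=[33.0000 27.5000]
After op 6 tick(3): ref=25.0000 raw=[37.5000 31.2500]
After op 7 tick(2): ref=27.0000 raw=[40.5000 33.7500]
Drift of clock 1 after op 7: 33.7500 - 27.0000 = 6.7500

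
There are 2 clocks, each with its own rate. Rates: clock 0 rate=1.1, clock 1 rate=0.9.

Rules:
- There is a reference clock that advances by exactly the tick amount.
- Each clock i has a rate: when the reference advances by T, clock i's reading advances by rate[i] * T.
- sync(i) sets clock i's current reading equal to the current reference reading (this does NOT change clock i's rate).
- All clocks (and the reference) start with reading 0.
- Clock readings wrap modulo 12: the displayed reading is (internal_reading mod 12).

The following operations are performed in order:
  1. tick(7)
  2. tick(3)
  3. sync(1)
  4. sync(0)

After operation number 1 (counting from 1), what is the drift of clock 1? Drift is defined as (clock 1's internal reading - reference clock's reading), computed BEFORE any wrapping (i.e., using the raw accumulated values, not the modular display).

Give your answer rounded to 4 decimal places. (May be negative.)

After op 1 tick(7): ref=7.0000 raw=[7.7000 6.3000]
Drift of clock 1 after op 1: 6.3000 - 7.0000 = -0.7000

Answer: -0.7000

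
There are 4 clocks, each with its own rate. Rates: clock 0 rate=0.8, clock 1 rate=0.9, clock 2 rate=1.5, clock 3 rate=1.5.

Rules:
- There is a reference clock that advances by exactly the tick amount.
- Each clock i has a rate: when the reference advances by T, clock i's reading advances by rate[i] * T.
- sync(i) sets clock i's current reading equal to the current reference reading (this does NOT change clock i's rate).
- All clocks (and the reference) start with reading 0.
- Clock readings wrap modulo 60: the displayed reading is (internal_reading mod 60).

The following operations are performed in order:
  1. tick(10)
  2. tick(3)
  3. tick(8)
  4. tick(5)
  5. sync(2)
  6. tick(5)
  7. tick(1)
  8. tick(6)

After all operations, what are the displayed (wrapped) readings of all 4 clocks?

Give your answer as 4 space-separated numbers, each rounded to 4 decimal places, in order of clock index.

After op 1 tick(10): ref=10.0000 raw=[8.0000 9.0000 15.0000 15.0000]
After op 2 tick(3): ref=13.0000 raw=[10.4000 11.7000 19.5000 19.5000]
After op 3 tick(8): ref=21.0000 raw=[16.8000 18.9000 31.5000 31.5000]
After op 4 tick(5): ref=26.0000 raw=[20.8000 23.4000 39.0000 39.0000]
After op 5 sync(2): ref=26.0000 raw=[20.8000 23.4000 26.0000 39.0000]
After op 6 tick(5): ref=31.0000 raw=[24.8000 27.9000 33.5000 46.5000]
After op 7 tick(1): ref=32.0000 raw=[25.6000 28.8000 35.0000 48.0000]
After op 8 tick(6): ref=38.0000 raw=[30.4000 34.2000 44.0000 57.0000]
Wrap final raw readings (mod 60): 30.4000 mod 60 = 30.4000; 34.2000 mod 60 = 34.2000; 44.0000 mod 60 = 44.0000; 57.0000 mod 60 = 57.0000

Answer: 30.4000 34.2000 44.0000 57.0000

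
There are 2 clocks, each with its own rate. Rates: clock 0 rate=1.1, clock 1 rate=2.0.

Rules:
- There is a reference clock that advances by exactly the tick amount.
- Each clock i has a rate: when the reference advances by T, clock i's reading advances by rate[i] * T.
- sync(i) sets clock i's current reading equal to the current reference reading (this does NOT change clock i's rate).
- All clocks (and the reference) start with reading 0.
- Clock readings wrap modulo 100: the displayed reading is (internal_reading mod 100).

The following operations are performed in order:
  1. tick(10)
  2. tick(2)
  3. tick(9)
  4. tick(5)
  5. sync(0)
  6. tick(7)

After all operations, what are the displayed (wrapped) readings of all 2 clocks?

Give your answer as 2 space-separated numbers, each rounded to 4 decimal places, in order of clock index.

Answer: 33.7000 66.0000

Derivation:
After op 1 tick(10): ref=10.0000 raw=[11.0000 20.0000]
After op 2 tick(2): ref=12.0000 raw=[13.2000 24.0000]
After op 3 tick(9): ref=21.0000 raw=[23.1000 42.0000]
After op 4 tick(5): ref=26.0000 raw=[28.6000 52.0000]
After op 5 sync(0): ref=26.0000 raw=[26.0000 52.0000]
After op 6 tick(7): ref=33.0000 raw=[33.7000 66.0000]
Wrap final raw readings (mod 100): 33.7000 mod 100 = 33.7000; 66.0000 mod 100 = 66.0000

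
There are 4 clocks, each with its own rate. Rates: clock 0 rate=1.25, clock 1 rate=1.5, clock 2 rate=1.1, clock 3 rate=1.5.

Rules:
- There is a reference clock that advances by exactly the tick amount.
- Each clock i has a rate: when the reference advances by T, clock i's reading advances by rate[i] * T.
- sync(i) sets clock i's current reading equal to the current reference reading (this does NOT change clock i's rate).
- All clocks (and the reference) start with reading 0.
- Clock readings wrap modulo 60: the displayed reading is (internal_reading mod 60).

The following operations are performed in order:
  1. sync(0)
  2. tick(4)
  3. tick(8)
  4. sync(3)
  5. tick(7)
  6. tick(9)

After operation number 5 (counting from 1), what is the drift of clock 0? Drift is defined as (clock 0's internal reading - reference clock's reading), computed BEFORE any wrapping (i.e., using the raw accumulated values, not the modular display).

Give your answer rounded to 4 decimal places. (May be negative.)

After op 1 sync(0): ref=0.0000 raw=[0.0000 0.0000 0.0000 0.0000]
After op 2 tick(4): ref=4.0000 raw=[5.0000 6.0000 4.4000 6.0000]
After op 3 tick(8): ref=12.0000 raw=[15.0000 18.0000 13.2000 18.0000]
After op 4 sync(3): ref=12.0000 raw=[15.0000 18.0000 13.2000 12.0000]
After op 5 tick(7): ref=19.0000 raw=[23.7500 28.5000 20.9000 22.5000]
Drift of clock 0 after op 5: 23.7500 - 19.0000 = 4.7500

Answer: 4.7500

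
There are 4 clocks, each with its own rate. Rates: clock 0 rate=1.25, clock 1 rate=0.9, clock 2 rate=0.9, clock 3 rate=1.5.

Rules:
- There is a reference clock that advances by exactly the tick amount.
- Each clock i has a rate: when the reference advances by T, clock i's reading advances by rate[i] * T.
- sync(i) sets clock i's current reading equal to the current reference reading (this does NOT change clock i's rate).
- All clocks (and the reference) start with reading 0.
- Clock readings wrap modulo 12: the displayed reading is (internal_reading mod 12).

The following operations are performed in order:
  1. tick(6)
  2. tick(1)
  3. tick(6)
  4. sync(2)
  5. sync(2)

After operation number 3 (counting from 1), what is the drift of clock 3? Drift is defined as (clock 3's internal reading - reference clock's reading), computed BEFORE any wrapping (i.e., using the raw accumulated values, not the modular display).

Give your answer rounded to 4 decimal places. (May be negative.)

Answer: 6.5000

Derivation:
After op 1 tick(6): ref=6.0000 raw=[7.5000 5.4000 5.4000 9.0000]
After op 2 tick(1): ref=7.0000 raw=[8.7500 6.3000 6.3000 10.5000]
After op 3 tick(6): ref=13.0000 raw=[16.2500 11.7000 11.7000 19.5000]
Drift of clock 3 after op 3: 19.5000 - 13.0000 = 6.5000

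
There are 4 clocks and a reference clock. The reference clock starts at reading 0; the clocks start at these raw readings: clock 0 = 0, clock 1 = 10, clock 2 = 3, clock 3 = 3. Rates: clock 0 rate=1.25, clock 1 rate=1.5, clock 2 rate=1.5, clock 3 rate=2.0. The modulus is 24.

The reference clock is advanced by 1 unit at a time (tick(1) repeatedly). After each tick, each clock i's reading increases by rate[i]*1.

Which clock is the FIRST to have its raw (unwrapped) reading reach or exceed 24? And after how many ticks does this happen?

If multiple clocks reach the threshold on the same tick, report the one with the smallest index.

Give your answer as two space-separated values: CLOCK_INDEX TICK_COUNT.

Answer: 1 10

Derivation:
clock 0: start=0, rate=1.25, needs 24-0 = 24; ticks = ceil(24/1.25) = ceil(19.2000) = 20; reading at tick 20 = 0 + 1.25*20 = 25.0000
clock 1: start=10, rate=1.5, needs 24-10 = 14; ticks = ceil(14/1.5) = ceil(9.3333) = 10; reading at tick 10 = 10 + 1.5*10 = 25.0000
clock 2: start=3, rate=1.5, needs 24-3 = 21; ticks = ceil(21/1.5) = ceil(14.0000) = 14; reading at tick 14 = 3 + 1.5*14 = 24.0000
clock 3: start=3, rate=2.0, needs 24-3 = 21; ticks = ceil(21/2.0) = ceil(10.5000) = 11; reading at tick 11 = 3 + 2.0*11 = 25.0000
Minimum tick count = 10; winners = [1]; smallest index = 1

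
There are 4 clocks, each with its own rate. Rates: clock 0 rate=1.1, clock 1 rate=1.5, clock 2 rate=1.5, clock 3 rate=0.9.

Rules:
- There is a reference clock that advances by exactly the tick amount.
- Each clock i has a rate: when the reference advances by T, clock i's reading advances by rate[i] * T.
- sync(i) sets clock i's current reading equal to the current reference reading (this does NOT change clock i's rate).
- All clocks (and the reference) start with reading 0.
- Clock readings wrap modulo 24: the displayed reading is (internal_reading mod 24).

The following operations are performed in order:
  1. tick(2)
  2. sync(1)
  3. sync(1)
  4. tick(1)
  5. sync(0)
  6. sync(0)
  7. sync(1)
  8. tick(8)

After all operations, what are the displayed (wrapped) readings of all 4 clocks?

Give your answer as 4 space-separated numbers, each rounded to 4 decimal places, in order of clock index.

Answer: 11.8000 15.0000 16.5000 9.9000

Derivation:
After op 1 tick(2): ref=2.0000 raw=[2.2000 3.0000 3.0000 1.8000]
After op 2 sync(1): ref=2.0000 raw=[2.2000 2.0000 3.0000 1.8000]
After op 3 sync(1): ref=2.0000 raw=[2.2000 2.0000 3.0000 1.8000]
After op 4 tick(1): ref=3.0000 raw=[3.3000 3.5000 4.5000 2.7000]
After op 5 sync(0): ref=3.0000 raw=[3.0000 3.5000 4.5000 2.7000]
After op 6 sync(0): ref=3.0000 raw=[3.0000 3.5000 4.5000 2.7000]
After op 7 sync(1): ref=3.0000 raw=[3.0000 3.0000 4.5000 2.7000]
After op 8 tick(8): ref=11.0000 raw=[11.8000 15.0000 16.5000 9.9000]
Wrap final raw readings (mod 24): 11.8000 mod 24 = 11.8000; 15.0000 mod 24 = 15.0000; 16.5000 mod 24 = 16.5000; 9.9000 mod 24 = 9.9000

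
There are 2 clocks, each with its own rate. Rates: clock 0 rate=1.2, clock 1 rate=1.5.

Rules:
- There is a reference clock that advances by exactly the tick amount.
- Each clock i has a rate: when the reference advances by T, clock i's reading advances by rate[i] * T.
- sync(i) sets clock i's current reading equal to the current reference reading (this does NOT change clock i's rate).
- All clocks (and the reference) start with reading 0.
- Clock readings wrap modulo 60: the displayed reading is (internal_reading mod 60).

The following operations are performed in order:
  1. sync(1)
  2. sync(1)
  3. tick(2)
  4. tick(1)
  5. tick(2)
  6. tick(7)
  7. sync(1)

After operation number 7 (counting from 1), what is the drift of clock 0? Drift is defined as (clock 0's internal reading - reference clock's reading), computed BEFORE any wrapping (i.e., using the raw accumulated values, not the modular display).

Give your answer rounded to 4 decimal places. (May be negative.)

After op 1 sync(1): ref=0.0000 raw=[0.0000 0.0000]
After op 2 sync(1): ref=0.0000 raw=[0.0000 0.0000]
After op 3 tick(2): ref=2.0000 raw=[2.4000 3.0000]
After op 4 tick(1): ref=3.0000 raw=[3.6000 4.5000]
After op 5 tick(2): ref=5.0000 raw=[6.0000 7.5000]
After op 6 tick(7): ref=12.0000 raw=[14.4000 18.0000]
After op 7 sync(1): ref=12.0000 raw=[14.4000 12.0000]
Drift of clock 0 after op 7: 14.4000 - 12.0000 = 2.4000

Answer: 2.4000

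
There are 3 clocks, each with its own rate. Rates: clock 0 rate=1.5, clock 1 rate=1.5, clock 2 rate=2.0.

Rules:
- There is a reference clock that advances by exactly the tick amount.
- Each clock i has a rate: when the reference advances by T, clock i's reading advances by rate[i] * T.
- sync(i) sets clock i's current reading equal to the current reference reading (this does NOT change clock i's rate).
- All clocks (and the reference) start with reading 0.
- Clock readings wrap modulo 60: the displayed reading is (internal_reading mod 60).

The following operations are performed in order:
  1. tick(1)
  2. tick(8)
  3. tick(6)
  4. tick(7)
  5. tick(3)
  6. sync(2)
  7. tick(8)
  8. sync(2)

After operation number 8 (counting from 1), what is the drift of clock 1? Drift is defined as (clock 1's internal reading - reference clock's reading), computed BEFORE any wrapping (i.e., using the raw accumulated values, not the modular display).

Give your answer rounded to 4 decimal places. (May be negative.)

After op 1 tick(1): ref=1.0000 raw=[1.5000 1.5000 2.0000]
After op 2 tick(8): ref=9.0000 raw=[13.5000 13.5000 18.0000]
After op 3 tick(6): ref=15.0000 raw=[22.5000 22.5000 30.0000]
After op 4 tick(7): ref=22.0000 raw=[33.0000 33.0000 44.0000]
After op 5 tick(3): ref=25.0000 raw=[37.5000 37.5000 50.0000]
After op 6 sync(2): ref=25.0000 raw=[37.5000 37.5000 25.0000]
After op 7 tick(8): ref=33.0000 raw=[49.5000 49.5000 41.0000]
After op 8 sync(2): ref=33.0000 raw=[49.5000 49.5000 33.0000]
Drift of clock 1 after op 8: 49.5000 - 33.0000 = 16.5000

Answer: 16.5000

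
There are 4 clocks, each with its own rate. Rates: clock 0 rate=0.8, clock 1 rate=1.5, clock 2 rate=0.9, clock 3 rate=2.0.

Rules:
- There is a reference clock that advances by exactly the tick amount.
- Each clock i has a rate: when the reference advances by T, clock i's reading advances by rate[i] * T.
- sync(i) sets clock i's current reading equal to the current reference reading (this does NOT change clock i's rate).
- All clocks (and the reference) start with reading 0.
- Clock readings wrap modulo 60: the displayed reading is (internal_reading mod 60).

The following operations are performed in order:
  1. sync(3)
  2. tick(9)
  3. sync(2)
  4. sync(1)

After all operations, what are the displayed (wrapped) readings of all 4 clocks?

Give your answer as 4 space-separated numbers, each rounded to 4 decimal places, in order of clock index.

Answer: 7.2000 9.0000 9.0000 18.0000

Derivation:
After op 1 sync(3): ref=0.0000 raw=[0.0000 0.0000 0.0000 0.0000]
After op 2 tick(9): ref=9.0000 raw=[7.2000 13.5000 8.1000 18.0000]
After op 3 sync(2): ref=9.0000 raw=[7.2000 13.5000 9.0000 18.0000]
After op 4 sync(1): ref=9.0000 raw=[7.2000 9.0000 9.0000 18.0000]
Wrap final raw readings (mod 60): 7.2000 mod 60 = 7.2000; 9.0000 mod 60 = 9.0000; 9.0000 mod 60 = 9.0000; 18.0000 mod 60 = 18.0000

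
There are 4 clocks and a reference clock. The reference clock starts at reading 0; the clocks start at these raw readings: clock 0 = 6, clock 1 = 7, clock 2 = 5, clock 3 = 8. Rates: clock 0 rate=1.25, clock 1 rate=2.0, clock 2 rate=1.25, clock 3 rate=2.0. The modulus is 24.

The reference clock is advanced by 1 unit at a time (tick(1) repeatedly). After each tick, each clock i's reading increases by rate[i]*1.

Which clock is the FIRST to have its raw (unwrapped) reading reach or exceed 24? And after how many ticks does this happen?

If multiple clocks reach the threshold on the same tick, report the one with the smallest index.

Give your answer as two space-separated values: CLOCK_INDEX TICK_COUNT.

clock 0: start=6, rate=1.25, needs 24-6 = 18; ticks = ceil(18/1.25) = ceil(14.4000) = 15; reading at tick 15 = 6 + 1.25*15 = 24.7500
clock 1: start=7, rate=2.0, needs 24-7 = 17; ticks = ceil(17/2.0) = ceil(8.5000) = 9; reading at tick 9 = 7 + 2.0*9 = 25.0000
clock 2: start=5, rate=1.25, needs 24-5 = 19; ticks = ceil(19/1.25) = ceil(15.2000) = 16; reading at tick 16 = 5 + 1.25*16 = 25.0000
clock 3: start=8, rate=2.0, needs 24-8 = 16; ticks = ceil(16/2.0) = ceil(8.0000) = 8; reading at tick 8 = 8 + 2.0*8 = 24.0000
Minimum tick count = 8; winners = [3]; smallest index = 3

Answer: 3 8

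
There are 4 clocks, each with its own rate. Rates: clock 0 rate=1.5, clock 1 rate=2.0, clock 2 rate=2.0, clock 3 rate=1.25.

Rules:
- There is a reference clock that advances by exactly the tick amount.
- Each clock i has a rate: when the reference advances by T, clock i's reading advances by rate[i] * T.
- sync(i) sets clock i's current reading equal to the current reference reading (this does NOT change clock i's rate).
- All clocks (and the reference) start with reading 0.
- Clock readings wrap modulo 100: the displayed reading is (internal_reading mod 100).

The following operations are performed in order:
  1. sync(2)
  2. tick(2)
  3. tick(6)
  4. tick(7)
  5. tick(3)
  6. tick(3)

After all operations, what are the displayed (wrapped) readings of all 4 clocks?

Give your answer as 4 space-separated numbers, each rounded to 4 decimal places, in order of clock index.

Answer: 31.5000 42.0000 42.0000 26.2500

Derivation:
After op 1 sync(2): ref=0.0000 raw=[0.0000 0.0000 0.0000 0.0000]
After op 2 tick(2): ref=2.0000 raw=[3.0000 4.0000 4.0000 2.5000]
After op 3 tick(6): ref=8.0000 raw=[12.0000 16.0000 16.0000 10.0000]
After op 4 tick(7): ref=15.0000 raw=[22.5000 30.0000 30.0000 18.7500]
After op 5 tick(3): ref=18.0000 raw=[27.0000 36.0000 36.0000 22.5000]
After op 6 tick(3): ref=21.0000 raw=[31.5000 42.0000 42.0000 26.2500]
Wrap final raw readings (mod 100): 31.5000 mod 100 = 31.5000; 42.0000 mod 100 = 42.0000; 42.0000 mod 100 = 42.0000; 26.2500 mod 100 = 26.2500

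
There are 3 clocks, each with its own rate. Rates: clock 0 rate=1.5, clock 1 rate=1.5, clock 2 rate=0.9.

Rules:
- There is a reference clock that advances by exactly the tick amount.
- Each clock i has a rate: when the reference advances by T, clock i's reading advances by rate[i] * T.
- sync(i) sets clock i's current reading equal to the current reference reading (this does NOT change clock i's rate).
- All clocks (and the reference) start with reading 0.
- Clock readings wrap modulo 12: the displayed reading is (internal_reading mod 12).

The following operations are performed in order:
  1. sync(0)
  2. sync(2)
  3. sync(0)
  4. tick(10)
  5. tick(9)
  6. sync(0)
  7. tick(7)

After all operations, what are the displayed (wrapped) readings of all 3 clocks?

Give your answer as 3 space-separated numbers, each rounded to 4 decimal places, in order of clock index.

Answer: 5.5000 3.0000 11.4000

Derivation:
After op 1 sync(0): ref=0.0000 raw=[0.0000 0.0000 0.0000]
After op 2 sync(2): ref=0.0000 raw=[0.0000 0.0000 0.0000]
After op 3 sync(0): ref=0.0000 raw=[0.0000 0.0000 0.0000]
After op 4 tick(10): ref=10.0000 raw=[15.0000 15.0000 9.0000]
After op 5 tick(9): ref=19.0000 raw=[28.5000 28.5000 17.1000]
After op 6 sync(0): ref=19.0000 raw=[19.0000 28.5000 17.1000]
After op 7 tick(7): ref=26.0000 raw=[29.5000 39.0000 23.4000]
Wrap final raw readings (mod 12): 29.5000 mod 12 = 5.5000; 39.0000 mod 12 = 3.0000; 23.4000 mod 12 = 11.4000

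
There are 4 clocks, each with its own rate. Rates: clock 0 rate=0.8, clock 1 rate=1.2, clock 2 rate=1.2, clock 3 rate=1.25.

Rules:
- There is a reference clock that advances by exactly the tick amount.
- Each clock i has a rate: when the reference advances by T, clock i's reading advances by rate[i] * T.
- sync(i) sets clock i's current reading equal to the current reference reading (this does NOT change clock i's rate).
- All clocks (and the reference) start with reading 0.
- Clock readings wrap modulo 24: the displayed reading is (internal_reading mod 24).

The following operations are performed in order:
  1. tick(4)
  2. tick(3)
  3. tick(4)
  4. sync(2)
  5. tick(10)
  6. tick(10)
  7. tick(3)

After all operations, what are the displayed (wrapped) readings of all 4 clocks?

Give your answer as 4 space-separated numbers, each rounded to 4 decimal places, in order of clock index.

After op 1 tick(4): ref=4.0000 raw=[3.2000 4.8000 4.8000 5.0000]
After op 2 tick(3): ref=7.0000 raw=[5.6000 8.4000 8.4000 8.7500]
After op 3 tick(4): ref=11.0000 raw=[8.8000 13.2000 13.2000 13.7500]
After op 4 sync(2): ref=11.0000 raw=[8.8000 13.2000 11.0000 13.7500]
After op 5 tick(10): ref=21.0000 raw=[16.8000 25.2000 23.0000 26.2500]
After op 6 tick(10): ref=31.0000 raw=[24.8000 37.2000 35.0000 38.7500]
After op 7 tick(3): ref=34.0000 raw=[27.2000 40.8000 38.6000 42.5000]
Wrap final raw readings (mod 24): 27.2000 mod 24 = 3.2000; 40.8000 mod 24 = 16.8000; 38.6000 mod 24 = 14.6000; 42.5000 mod 24 = 18.5000

Answer: 3.2000 16.8000 14.6000 18.5000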